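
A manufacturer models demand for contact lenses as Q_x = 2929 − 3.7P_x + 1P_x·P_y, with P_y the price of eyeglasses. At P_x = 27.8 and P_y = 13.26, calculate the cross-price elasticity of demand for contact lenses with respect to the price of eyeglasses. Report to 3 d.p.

At P_x = 27.8 and P_y = 13.26: Q_x = 3194.768.
∂Q_x/∂P_y = 1P_x = 1(27.8) = 27.8000.
ε = (∂Q_x/∂P_y)(P_y/Q_x) = 27.8000 × (13.26/3194.768) ≈ 0.115.

0.115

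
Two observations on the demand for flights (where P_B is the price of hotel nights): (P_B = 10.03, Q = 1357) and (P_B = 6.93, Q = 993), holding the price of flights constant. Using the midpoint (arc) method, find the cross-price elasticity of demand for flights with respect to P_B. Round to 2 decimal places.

0.85

ΔQ_A = 993 − 1357 = -364; ΔP_B = 6.93 − 10.03 = -3.1.
Midpoints: Q̄_A = 1175.0, P̄_B = 8.48.
ε = (ΔQ_A/Q̄_A)/(ΔP_B/P̄_B) = (-364/1175.0)/(-3.1/8.48) ≈ 0.85.
ε > 0: flights and hotel nights are substitutes.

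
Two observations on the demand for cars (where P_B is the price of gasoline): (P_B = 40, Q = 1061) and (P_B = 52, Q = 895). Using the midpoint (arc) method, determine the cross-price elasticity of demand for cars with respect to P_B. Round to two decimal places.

ΔQ_A = 895 − 1061 = -166; ΔP_B = 52 − 40 = 12.
Midpoints: Q̄_A = 978.0, P̄_B = 46.00.
ε = (ΔQ_A/Q̄_A)/(ΔP_B/P̄_B) = (-166/978.0)/(12/46.00) ≈ -0.65.

-0.65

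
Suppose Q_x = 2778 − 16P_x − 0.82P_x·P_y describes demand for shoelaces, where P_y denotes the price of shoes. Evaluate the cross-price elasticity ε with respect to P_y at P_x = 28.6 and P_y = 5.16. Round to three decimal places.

At P_x = 28.6 and P_y = 5.16: Q_x = 2199.388.
∂Q_x/∂P_y = -0.82P_x = -0.82(28.6) = -23.4520.
ε = (∂Q_x/∂P_y)(P_y/Q_x) = -23.4520 × (5.16/2199.388) ≈ -0.055.

-0.055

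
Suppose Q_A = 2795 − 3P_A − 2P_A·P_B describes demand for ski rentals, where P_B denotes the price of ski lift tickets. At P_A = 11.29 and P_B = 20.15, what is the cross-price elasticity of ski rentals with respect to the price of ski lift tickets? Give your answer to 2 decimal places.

-0.20

At P_A = 11.29 and P_B = 20.15: Q_A = 2306.143.
∂Q_A/∂P_B = -2P_A = -2(11.29) = -22.5800.
ε = (∂Q_A/∂P_B)(P_B/Q_A) = -22.5800 × (20.15/2306.143) ≈ -0.20.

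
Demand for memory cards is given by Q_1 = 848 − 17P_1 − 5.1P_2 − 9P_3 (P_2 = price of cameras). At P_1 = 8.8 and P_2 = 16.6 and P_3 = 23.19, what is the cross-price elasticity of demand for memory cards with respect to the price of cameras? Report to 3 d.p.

At P_1 = 8.8 and P_2 = 16.6 and P_3 = 23.19: Q_1 = 405.03.
∂Q_1/∂P_2 = -5.1.
ε = (∂Q_1/∂P_2)(P_2/Q_1) = -5.1 × (16.6/405.03) ≈ -0.209.
Since ε < 0, memory cards and cameras are complements.

-0.209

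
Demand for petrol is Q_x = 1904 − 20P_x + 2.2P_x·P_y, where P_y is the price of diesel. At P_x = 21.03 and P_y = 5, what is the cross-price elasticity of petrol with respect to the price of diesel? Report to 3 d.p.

0.135

At P_x = 21.03 and P_y = 5: Q_x = 1714.73.
∂Q_x/∂P_y = 2.2P_x = 2.2(21.03) = 46.2660.
ε = (∂Q_x/∂P_y)(P_y/Q_x) = 46.2660 × (5/1714.73) ≈ 0.135.
ε > 0: substitutes.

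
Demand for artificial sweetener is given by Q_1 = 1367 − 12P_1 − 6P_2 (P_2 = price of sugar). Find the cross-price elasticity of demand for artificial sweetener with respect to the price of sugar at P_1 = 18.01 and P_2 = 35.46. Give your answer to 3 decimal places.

At P_1 = 18.01 and P_2 = 35.46: Q_1 = 938.12.
∂Q_1/∂P_2 = -6.
ε = (∂Q_1/∂P_2)(P_2/Q_1) = -6 × (35.46/938.12) ≈ -0.227.
Since ε < 0, artificial sweetener and sugar are complements.

-0.227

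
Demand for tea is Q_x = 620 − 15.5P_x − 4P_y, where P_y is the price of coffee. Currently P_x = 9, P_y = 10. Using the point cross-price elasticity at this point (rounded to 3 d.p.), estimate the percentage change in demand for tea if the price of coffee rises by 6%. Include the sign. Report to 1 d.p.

At P_x = 9, P_y = 10: Q_x = 440.5.
∂Q_x/∂P_y = -4.
ε = (∂Q_x/∂P_y)(P_y/Q_x) = -4.0000 × 10/440.5 ≈ -0.091.
%ΔQ_x ≈ ε × %ΔP_y = -0.091 × (6%) = -0.5%.

-0.5%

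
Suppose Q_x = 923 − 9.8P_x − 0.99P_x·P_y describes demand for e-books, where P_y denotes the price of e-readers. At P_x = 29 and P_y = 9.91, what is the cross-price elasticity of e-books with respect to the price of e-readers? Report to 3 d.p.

-0.803

At P_x = 29 and P_y = 9.91: Q_x = 354.284.
∂Q_x/∂P_y = -0.99P_x = -0.99(29) = -28.7100.
ε = (∂Q_x/∂P_y)(P_y/Q_x) = -28.7100 × (9.91/354.284) ≈ -0.803.
ε < 0: complements.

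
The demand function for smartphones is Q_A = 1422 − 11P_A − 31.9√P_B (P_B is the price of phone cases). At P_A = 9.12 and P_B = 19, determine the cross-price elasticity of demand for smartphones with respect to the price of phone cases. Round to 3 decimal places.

-0.059

At P_A = 9.12 and P_B = 19: Q_A = 1182.631.
∂Q_A/∂P_B = -31.9/(2√P_B) = -31.9/(2√19) = -3.6592.
ε = (∂Q_A/∂P_B)(P_B/Q_A) = -3.6592 × (19/1182.631) ≈ -0.059.
ε < 0: complements.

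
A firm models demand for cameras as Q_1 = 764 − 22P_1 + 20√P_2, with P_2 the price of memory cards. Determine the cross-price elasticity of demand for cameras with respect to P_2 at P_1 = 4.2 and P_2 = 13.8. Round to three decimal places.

At P_1 = 4.2 and P_2 = 13.8: Q_1 = 745.897.
∂Q_1/∂P_2 = 20/(2√P_2) = 20/(2√13.8) = 2.6919.
ε = (∂Q_1/∂P_2)(P_2/Q_1) = 2.6919 × (13.8/745.897) ≈ 0.050.
ε > 0: substitutes.

0.050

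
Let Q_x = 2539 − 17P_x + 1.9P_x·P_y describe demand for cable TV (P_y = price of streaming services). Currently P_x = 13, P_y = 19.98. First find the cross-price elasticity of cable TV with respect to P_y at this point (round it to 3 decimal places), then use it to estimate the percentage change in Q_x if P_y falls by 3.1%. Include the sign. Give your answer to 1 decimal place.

-0.5%

At P_x = 13, P_y = 19.98: Q_x = 2811.506.
∂Q_x/∂P_y = 1.9P_x = 24.7000.
ε = (∂Q_x/∂P_y)(P_y/Q_x) = 24.7000 × 19.98/2811.506 ≈ 0.176.
%ΔQ_x ≈ ε × %ΔP_y = 0.176 × (-3.1%) = -0.5%.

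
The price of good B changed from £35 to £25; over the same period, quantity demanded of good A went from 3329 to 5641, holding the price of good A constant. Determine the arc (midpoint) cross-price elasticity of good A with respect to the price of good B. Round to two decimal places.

ΔQ_A = 5641 − 3329 = 2312; ΔP_B = 25 − 35 = -10.
Midpoints: Q̄_A = 4485.0, P̄_B = 30.00.
ε = (ΔQ_A/Q̄_A)/(ΔP_B/P̄_B) = (2312/4485.0)/(-10/30.00) ≈ -1.55.
ε < 0: good A and good B are complements.

-1.55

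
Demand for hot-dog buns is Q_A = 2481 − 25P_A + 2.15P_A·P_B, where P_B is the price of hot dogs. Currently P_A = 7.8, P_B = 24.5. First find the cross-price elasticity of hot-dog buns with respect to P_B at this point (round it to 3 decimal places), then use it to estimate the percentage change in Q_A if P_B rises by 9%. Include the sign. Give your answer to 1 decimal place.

At P_A = 7.8, P_B = 24.5: Q_A = 2696.865.
∂Q_A/∂P_B = 2.15P_A = 16.7700.
ε = (∂Q_A/∂P_B)(P_B/Q_A) = 16.7700 × 24.5/2696.865 ≈ 0.152.
%ΔQ_A ≈ ε × %ΔP_B = 0.152 × (9%) = 1.4%.

1.4%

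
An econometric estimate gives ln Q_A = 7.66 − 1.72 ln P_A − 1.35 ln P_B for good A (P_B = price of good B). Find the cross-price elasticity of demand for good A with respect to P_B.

-1.35

In a log-linear (constant-elasticity) demand function, the coefficient on ln P_B is the cross-price elasticity.
ε = -1.35. Negative, so good A and good B are complements.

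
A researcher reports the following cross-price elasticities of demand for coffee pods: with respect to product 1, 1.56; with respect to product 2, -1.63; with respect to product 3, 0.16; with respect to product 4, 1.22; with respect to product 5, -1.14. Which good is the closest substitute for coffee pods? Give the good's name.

product 1

Substitutes have ε > 0. Among the positive values, 1.56 (product 1) is largest.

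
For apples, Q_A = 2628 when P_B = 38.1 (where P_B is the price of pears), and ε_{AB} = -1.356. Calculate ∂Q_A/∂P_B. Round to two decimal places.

-93.53

ε = (∂Q_A/∂P_B)·(P_B/Q_A) ⇒ ∂Q_A/∂P_B = ε·Q_A/P_B = -1.356 × 2628/38.1 ≈ -93.53.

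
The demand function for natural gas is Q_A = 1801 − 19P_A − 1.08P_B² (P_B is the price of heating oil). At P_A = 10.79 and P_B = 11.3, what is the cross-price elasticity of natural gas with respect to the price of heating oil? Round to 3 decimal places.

At P_A = 10.79 and P_B = 11.3: Q_A = 1458.085.
∂Q_A/∂P_B = -2.16P_B = -2.16(11.3) = -24.4080.
ε = (∂Q_A/∂P_B)(P_B/Q_A) = -24.4080 × (11.3/1458.085) ≈ -0.189.

-0.189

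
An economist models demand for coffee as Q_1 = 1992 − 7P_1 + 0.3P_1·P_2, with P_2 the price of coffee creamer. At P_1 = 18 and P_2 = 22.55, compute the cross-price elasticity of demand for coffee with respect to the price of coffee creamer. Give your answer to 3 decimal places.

At P_1 = 18 and P_2 = 22.55: Q_1 = 1987.77.
∂Q_1/∂P_2 = 0.3P_1 = 0.3(18) = 5.4000.
ε = (∂Q_1/∂P_2)(P_2/Q_1) = 5.4000 × (22.55/1987.77) ≈ 0.061.

0.061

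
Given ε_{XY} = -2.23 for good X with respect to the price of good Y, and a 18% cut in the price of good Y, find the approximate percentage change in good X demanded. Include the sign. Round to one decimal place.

40.1%

%ΔQ ≈ ε × %ΔP of good Y = -2.23 × (-18%) = 40.1%.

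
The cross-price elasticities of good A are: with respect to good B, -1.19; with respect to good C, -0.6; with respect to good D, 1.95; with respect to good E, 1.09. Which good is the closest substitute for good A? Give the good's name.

Substitutes have ε > 0. Among the positive values, 1.95 (good D) is largest.

good D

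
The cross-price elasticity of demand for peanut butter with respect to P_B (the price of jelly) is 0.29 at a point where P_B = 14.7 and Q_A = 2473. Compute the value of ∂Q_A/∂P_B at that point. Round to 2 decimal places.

48.79

ε = (∂Q_A/∂P_B)·(P_B/Q_A) ⇒ ∂Q_A/∂P_B = ε·Q_A/P_B = 0.29 × 2473/14.7 ≈ 48.79.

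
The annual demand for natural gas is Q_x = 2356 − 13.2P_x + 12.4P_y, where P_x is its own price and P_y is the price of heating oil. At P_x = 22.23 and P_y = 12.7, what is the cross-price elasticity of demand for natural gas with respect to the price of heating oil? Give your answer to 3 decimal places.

0.071

At P_x = 22.23 and P_y = 12.7: Q_x = 2220.044.
∂Q_x/∂P_y = 12.4.
ε = (∂Q_x/∂P_y)(P_y/Q_x) = 12.4 × (12.7/2220.044) ≈ 0.071.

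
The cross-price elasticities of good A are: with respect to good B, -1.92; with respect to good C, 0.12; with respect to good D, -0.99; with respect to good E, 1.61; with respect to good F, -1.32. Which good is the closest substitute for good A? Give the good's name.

Substitutes have ε > 0. Among the positive values, 1.61 (good E) is largest.

good E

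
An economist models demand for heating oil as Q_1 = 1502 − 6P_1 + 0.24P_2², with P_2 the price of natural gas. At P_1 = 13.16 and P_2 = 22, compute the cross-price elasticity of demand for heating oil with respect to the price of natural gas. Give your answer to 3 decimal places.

At P_1 = 13.16 and P_2 = 22: Q_1 = 1539.2.
∂Q_1/∂P_2 = 0.48P_2 = 0.48(22) = 10.5600.
ε = (∂Q_1/∂P_2)(P_2/Q_1) = 10.5600 × (22/1539.2) ≈ 0.151.

0.151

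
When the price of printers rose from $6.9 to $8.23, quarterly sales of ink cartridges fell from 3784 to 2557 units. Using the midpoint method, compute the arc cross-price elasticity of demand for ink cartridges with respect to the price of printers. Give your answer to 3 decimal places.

ΔQ_A = 2557 − 3784 = -1227; ΔP_B = 8.23 − 6.9 = 1.33.
Midpoints: Q̄_A = 3170.5, P̄_B = 7.57.
ε = (ΔQ_A/Q̄_A)/(ΔP_B/P̄_B) = (-1227/3170.5)/(1.33/7.57) ≈ -2.201.

-2.201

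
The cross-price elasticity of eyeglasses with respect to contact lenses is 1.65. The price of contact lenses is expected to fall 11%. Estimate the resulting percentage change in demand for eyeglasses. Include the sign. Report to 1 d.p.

%ΔQ ≈ ε × %ΔP of contact lenses = 1.65 × (-11%) = -18.2%.

-18.2%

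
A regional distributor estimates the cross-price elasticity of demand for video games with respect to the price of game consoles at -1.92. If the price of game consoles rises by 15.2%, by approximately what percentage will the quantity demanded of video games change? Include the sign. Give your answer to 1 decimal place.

-29.2%

%ΔQ ≈ ε × %ΔP of game consoles = -1.92 × (15.2%) = -29.2%.
Demand for video games falls by about 29.2%.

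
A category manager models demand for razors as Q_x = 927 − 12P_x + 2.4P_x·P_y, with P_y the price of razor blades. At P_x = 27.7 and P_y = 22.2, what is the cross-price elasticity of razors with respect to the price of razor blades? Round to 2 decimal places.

At P_x = 27.7 and P_y = 22.2: Q_x = 2070.456.
∂Q_x/∂P_y = 2.4P_x = 2.4(27.7) = 66.4800.
ε = (∂Q_x/∂P_y)(P_y/Q_x) = 66.4800 × (22.2/2070.456) ≈ 0.71.

0.71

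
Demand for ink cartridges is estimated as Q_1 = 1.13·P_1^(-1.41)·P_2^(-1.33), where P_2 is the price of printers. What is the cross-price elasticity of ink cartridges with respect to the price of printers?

-1.33

In a log-linear (constant-elasticity) demand function, the coefficient on the exponent of P_2 is the cross-price elasticity.
ε = -1.33. Negative, so ink cartridges and printers are complements.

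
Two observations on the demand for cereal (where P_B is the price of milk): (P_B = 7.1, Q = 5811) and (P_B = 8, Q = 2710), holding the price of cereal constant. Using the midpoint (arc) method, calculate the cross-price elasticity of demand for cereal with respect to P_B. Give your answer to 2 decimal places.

-6.11

ΔQ_A = 2710 − 5811 = -3101; ΔP_B = 8 − 7.1 = 0.9.
Midpoints: Q̄_A = 4260.5, P̄_B = 7.55.
ε = (ΔQ_A/Q̄_A)/(ΔP_B/P̄_B) = (-3101/4260.5)/(0.9/7.55) ≈ -6.11.
ε < 0: cereal and milk are complements.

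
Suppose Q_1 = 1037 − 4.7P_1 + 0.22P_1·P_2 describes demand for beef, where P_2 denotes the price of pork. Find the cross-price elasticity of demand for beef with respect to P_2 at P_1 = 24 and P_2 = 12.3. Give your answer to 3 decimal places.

At P_1 = 24 and P_2 = 12.3: Q_1 = 989.144.
∂Q_1/∂P_2 = 0.22P_1 = 0.22(24) = 5.2800.
ε = (∂Q_1/∂P_2)(P_2/Q_1) = 5.2800 × (12.3/989.144) ≈ 0.066.

0.066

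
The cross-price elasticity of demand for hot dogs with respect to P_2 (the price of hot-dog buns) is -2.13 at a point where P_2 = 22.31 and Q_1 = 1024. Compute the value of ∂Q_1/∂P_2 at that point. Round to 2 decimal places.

-97.76

ε = (∂Q_1/∂P_2)·(P_2/Q_1) ⇒ ∂Q_1/∂P_2 = ε·Q_1/P_2 = -2.13 × 1024/22.31 ≈ -97.76.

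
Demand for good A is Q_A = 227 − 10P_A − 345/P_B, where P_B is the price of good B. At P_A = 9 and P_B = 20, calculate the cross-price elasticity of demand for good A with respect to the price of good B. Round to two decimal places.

At P_A = 9 and P_B = 20: Q_A = 119.75.
∂Q_A/∂P_B = 345/P_B² = 0.8625.
ε = (∂Q_A/∂P_B)(P_B/Q_A) = 0.8625 × (20/119.75) ≈ 0.14.

0.14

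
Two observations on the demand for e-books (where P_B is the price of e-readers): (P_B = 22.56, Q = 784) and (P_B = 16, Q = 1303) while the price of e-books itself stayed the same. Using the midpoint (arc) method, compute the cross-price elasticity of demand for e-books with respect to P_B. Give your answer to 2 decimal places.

ΔQ_A = 1303 − 784 = 519; ΔP_B = 16 − 22.56 = -6.56.
Midpoints: Q̄_A = 1043.5, P̄_B = 19.28.
ε = (ΔQ_A/Q̄_A)/(ΔP_B/P̄_B) = (519/1043.5)/(-6.56/19.28) ≈ -1.46.

-1.46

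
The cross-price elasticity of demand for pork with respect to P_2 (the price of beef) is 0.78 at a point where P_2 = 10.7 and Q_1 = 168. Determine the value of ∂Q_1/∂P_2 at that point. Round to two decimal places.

ε = (∂Q_1/∂P_2)·(P_2/Q_1) ⇒ ∂Q_1/∂P_2 = ε·Q_1/P_2 = 0.78 × 168/10.7 ≈ 12.25.

12.25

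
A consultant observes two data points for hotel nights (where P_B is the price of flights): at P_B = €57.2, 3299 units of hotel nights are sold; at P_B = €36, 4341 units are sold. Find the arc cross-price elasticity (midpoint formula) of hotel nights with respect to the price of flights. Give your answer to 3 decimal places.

ΔQ_A = 4341 − 3299 = 1042; ΔP_B = 36 − 57.2 = -21.2.
Midpoints: Q̄_A = 3820.0, P̄_B = 46.60.
ε = (ΔQ_A/Q̄_A)/(ΔP_B/P̄_B) = (1042/3820.0)/(-21.2/46.60) ≈ -0.600.
ε < 0: hotel nights and flights are complements.

-0.600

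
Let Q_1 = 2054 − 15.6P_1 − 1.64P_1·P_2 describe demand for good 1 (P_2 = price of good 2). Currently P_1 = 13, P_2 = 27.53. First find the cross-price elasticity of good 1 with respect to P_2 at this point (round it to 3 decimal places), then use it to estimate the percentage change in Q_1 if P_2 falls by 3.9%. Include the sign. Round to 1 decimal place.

At P_1 = 13, P_2 = 27.53: Q_1 = 1264.260.
∂Q_1/∂P_2 = -1.64P_1 = -21.3200.
ε = (∂Q_1/∂P_2)(P_2/Q_1) = -21.3200 × 27.53/1264.260 ≈ -0.464.
%ΔQ_1 ≈ ε × %ΔP_2 = -0.464 × (-3.9%) = 1.8%.

1.8%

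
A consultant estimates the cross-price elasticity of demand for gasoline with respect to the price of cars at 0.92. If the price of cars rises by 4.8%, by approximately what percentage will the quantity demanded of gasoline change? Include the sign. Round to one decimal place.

4.4%

%ΔQ ≈ ε × %ΔP of cars = 0.92 × (4.8%) = 4.4%.
Demand for gasoline rises by about 4.4%.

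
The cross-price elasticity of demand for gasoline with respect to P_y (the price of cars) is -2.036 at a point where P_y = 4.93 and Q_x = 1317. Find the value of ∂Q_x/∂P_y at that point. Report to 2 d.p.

-543.90

ε = (∂Q_x/∂P_y)·(P_y/Q_x) ⇒ ∂Q_x/∂P_y = ε·Q_x/P_y = -2.036 × 1317/4.93 ≈ -543.90.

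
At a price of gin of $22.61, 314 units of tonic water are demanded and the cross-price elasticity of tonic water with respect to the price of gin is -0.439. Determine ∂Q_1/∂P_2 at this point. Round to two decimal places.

-6.10

ε = (∂Q_1/∂P_2)·(P_2/Q_1) ⇒ ∂Q_1/∂P_2 = ε·Q_1/P_2 = -0.439 × 314/22.61 ≈ -6.10.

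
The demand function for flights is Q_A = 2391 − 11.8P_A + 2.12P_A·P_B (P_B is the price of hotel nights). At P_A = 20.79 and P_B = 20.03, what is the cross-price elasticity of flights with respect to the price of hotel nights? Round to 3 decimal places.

At P_A = 20.79 and P_B = 20.03: Q_A = 3028.496.
∂Q_A/∂P_B = 2.12P_A = 2.12(20.79) = 44.0748.
ε = (∂Q_A/∂P_B)(P_B/Q_A) = 44.0748 × (20.03/3028.496) ≈ 0.292.
ε > 0: substitutes.

0.292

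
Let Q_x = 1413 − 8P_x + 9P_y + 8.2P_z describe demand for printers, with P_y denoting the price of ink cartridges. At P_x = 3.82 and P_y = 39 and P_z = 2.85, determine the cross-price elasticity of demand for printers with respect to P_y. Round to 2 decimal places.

0.20

At P_x = 3.82 and P_y = 39 and P_z = 2.85: Q_x = 1756.81.
∂Q_x/∂P_y = 9.
ε = (∂Q_x/∂P_y)(P_y/Q_x) = 9 × (39/1756.81) ≈ 0.20.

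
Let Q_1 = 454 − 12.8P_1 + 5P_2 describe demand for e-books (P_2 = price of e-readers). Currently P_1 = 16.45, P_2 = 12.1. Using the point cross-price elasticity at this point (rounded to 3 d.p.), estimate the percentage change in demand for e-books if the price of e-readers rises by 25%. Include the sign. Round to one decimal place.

5.0%

At P_1 = 16.45, P_2 = 12.1: Q_1 = 303.94.
∂Q_1/∂P_2 = 5.
ε = (∂Q_1/∂P_2)(P_2/Q_1) = 5.0000 × 12.1/303.94 ≈ 0.199.
%ΔQ_1 ≈ ε × %ΔP_2 = 0.199 × (25%) = 5.0%.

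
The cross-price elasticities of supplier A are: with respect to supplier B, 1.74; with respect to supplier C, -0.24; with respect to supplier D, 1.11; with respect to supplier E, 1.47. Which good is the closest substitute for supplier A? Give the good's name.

Substitutes have ε > 0. Among the positive values, 1.74 (supplier B) is largest.

supplier B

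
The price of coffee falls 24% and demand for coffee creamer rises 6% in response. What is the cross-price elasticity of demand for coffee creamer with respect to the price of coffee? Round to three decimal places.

-0.250

ε = (%ΔQ of coffee creamer) / (%ΔP of coffee) = (6%) / (-24%) ≈ -0.250.
Negative cross-price elasticity: complements.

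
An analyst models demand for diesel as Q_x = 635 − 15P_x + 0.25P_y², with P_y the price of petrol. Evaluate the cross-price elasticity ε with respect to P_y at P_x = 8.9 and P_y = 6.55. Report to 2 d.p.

At P_x = 8.9 and P_y = 6.55: Q_x = 512.226.
∂Q_x/∂P_y = 0.5P_y = 0.5(6.55) = 3.2750.
ε = (∂Q_x/∂P_y)(P_y/Q_x) = 3.2750 × (6.55/512.226) ≈ 0.04.
ε > 0: substitutes.

0.04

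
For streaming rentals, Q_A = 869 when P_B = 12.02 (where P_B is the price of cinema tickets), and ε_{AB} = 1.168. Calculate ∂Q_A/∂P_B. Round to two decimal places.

84.44

ε = (∂Q_A/∂P_B)·(P_B/Q_A) ⇒ ∂Q_A/∂P_B = ε·Q_A/P_B = 1.168 × 869/12.02 ≈ 84.44.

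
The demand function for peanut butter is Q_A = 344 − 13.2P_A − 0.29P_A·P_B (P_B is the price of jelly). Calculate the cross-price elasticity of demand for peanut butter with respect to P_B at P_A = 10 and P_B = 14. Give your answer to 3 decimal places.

At P_A = 10 and P_B = 14: Q_A = 171.4.
∂Q_A/∂P_B = -0.29P_A = -0.29(10) = -2.9000.
ε = (∂Q_A/∂P_B)(P_B/Q_A) = -2.9000 × (14/171.4) ≈ -0.237.

-0.237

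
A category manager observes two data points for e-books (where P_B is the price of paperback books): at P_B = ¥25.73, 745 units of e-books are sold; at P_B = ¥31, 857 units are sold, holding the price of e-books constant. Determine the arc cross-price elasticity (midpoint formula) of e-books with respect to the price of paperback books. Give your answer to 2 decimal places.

0.75

ΔQ_A = 857 − 745 = 112; ΔP_B = 31 − 25.73 = 5.27.
Midpoints: Q̄_A = 801.0, P̄_B = 28.37.
ε = (ΔQ_A/Q̄_A)/(ΔP_B/P̄_B) = (112/801.0)/(5.27/28.37) ≈ 0.75.
ε > 0: e-books and paperback books are substitutes.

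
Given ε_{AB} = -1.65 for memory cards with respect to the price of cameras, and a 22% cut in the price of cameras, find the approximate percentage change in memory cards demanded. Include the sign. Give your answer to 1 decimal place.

%ΔQ ≈ ε × %ΔP of cameras = -1.65 × (-22%) = 36.3%.

36.3%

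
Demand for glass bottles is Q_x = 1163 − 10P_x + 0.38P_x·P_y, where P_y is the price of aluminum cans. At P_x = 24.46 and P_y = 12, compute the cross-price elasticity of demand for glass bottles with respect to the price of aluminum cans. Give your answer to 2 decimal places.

At P_x = 24.46 and P_y = 12: Q_x = 1029.938.
∂Q_x/∂P_y = 0.38P_x = 0.38(24.46) = 9.2948.
ε = (∂Q_x/∂P_y)(P_y/Q_x) = 9.2948 × (12/1029.938) ≈ 0.11.
ε > 0: substitutes.

0.11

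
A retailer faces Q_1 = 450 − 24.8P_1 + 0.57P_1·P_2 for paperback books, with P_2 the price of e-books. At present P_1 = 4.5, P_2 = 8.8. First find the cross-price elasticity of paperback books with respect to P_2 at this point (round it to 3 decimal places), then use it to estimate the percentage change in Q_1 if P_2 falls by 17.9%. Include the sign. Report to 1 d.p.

-1.1%

At P_1 = 4.5, P_2 = 8.8: Q_1 = 360.972.
∂Q_1/∂P_2 = 0.57P_1 = 2.5650.
ε = (∂Q_1/∂P_2)(P_2/Q_1) = 2.5650 × 8.8/360.972 ≈ 0.063.
%ΔQ_1 ≈ ε × %ΔP_2 = 0.063 × (-17.9%) = -1.1%.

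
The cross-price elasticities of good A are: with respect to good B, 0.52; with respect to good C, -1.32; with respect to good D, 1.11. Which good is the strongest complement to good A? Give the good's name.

Complements have ε < 0. The most negative value is -1.32 (good C).

good C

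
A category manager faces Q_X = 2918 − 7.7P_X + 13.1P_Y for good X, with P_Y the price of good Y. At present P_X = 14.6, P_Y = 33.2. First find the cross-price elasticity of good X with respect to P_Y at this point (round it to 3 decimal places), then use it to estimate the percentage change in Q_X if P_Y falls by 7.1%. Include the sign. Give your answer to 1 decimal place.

-1.0%

At P_X = 14.6, P_Y = 33.2: Q_X = 3240.5.
∂Q_X/∂P_Y = 13.1.
ε = (∂Q_X/∂P_Y)(P_Y/Q_X) = 13.1000 × 33.2/3240.5 ≈ 0.134.
%ΔQ_X ≈ ε × %ΔP_Y = 0.134 × (-7.1%) = -1.0%.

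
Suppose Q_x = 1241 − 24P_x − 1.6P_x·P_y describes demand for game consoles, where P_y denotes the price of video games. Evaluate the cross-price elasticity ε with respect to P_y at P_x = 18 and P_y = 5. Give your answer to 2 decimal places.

-0.22

At P_x = 18 and P_y = 5: Q_x = 665.
∂Q_x/∂P_y = -1.6P_x = -1.6(18) = -28.8000.
ε = (∂Q_x/∂P_y)(P_y/Q_x) = -28.8000 × (5/665) ≈ -0.22.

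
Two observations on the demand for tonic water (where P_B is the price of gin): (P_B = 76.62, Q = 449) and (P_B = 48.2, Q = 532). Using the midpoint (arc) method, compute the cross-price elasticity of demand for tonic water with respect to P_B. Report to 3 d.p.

-0.372

ΔQ_A = 532 − 449 = 83; ΔP_B = 48.2 − 76.62 = -28.42.
Midpoints: Q̄_A = 490.5, P̄_B = 62.41.
ε = (ΔQ_A/Q̄_A)/(ΔP_B/P̄_B) = (83/490.5)/(-28.42/62.41) ≈ -0.372.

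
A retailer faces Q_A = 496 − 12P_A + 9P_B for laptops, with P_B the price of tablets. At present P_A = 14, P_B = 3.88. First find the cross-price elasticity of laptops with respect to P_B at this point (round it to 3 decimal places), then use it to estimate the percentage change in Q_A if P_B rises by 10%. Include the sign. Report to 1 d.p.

1.0%

At P_A = 14, P_B = 3.88: Q_A = 362.92.
∂Q_A/∂P_B = 9.
ε = (∂Q_A/∂P_B)(P_B/Q_A) = 9.0000 × 3.88/362.92 ≈ 0.096.
%ΔQ_A ≈ ε × %ΔP_B = 0.096 × (10%) = 1.0%.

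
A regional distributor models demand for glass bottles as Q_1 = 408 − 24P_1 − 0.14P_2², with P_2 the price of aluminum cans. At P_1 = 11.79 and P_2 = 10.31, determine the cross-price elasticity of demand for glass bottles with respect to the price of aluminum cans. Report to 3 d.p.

At P_1 = 11.79 and P_2 = 10.31: Q_1 = 110.159.
∂Q_1/∂P_2 = -0.28P_2 = -0.28(10.31) = -2.8868.
ε = (∂Q_1/∂P_2)(P_2/Q_1) = -2.8868 × (10.31/110.159) ≈ -0.270.

-0.270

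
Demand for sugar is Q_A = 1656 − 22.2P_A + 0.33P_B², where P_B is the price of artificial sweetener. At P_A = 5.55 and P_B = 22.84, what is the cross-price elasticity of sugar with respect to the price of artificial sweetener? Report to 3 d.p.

0.202

At P_A = 5.55 and P_B = 22.84: Q_A = 1704.940.
∂Q_A/∂P_B = 0.66P_B = 0.66(22.84) = 15.0744.
ε = (∂Q_A/∂P_B)(P_B/Q_A) = 15.0744 × (22.84/1704.940) ≈ 0.202.
ε > 0: substitutes.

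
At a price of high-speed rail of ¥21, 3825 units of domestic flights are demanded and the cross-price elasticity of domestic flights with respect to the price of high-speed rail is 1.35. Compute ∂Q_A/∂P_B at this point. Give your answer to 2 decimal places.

245.89

ε = (∂Q_A/∂P_B)·(P_B/Q_A) ⇒ ∂Q_A/∂P_B = ε·Q_A/P_B = 1.35 × 3825/21 ≈ 245.89.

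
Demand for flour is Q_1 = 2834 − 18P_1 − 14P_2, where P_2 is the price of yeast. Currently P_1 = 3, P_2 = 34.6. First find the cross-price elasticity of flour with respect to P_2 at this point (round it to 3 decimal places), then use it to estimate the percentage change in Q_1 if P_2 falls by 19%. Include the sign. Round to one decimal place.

4.0%

At P_1 = 3, P_2 = 34.6: Q_1 = 2295.6.
∂Q_1/∂P_2 = -14.
ε = (∂Q_1/∂P_2)(P_2/Q_1) = -14.0000 × 34.6/2295.6 ≈ -0.211.
%ΔQ_1 ≈ ε × %ΔP_2 = -0.211 × (-19%) = 4.0%.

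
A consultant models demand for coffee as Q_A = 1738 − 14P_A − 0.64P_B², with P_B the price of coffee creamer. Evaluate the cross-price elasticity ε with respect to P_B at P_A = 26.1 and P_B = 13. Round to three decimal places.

At P_A = 26.1 and P_B = 13: Q_A = 1264.44.
∂Q_A/∂P_B = -1.28P_B = -1.28(13) = -16.6400.
ε = (∂Q_A/∂P_B)(P_B/Q_A) = -16.6400 × (13/1264.44) ≈ -0.171.

-0.171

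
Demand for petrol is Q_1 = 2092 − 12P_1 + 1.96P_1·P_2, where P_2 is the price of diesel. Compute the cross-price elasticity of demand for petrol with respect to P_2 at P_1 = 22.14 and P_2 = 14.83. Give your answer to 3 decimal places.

0.261

At P_1 = 22.14 and P_2 = 14.83: Q_1 = 2469.859.
∂Q_1/∂P_2 = 1.96P_1 = 1.96(22.14) = 43.3944.
ε = (∂Q_1/∂P_2)(P_2/Q_1) = 43.3944 × (14.83/2469.859) ≈ 0.261.
ε > 0: substitutes.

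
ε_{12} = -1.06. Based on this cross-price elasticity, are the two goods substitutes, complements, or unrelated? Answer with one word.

complements

ε = -1.06 < 0, so a higher price of good 2 lowers demand for good 1: complements.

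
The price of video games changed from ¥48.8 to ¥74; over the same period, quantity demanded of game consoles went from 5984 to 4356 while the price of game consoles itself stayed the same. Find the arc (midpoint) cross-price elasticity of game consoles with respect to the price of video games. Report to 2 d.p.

-0.77

ΔQ_A = 4356 − 5984 = -1628; ΔP_B = 74 − 48.8 = 25.2.
Midpoints: Q̄_A = 5170.0, P̄_B = 61.40.
ε = (ΔQ_A/Q̄_A)/(ΔP_B/P̄_B) = (-1628/5170.0)/(25.2/61.40) ≈ -0.77.
ε < 0: game consoles and video games are complements.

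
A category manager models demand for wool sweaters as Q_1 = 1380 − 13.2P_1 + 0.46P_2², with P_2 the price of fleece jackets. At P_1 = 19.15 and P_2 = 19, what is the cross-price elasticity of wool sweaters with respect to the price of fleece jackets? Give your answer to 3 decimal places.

At P_1 = 19.15 and P_2 = 19: Q_1 = 1293.28.
∂Q_1/∂P_2 = 0.92P_2 = 0.92(19) = 17.4800.
ε = (∂Q_1/∂P_2)(P_2/Q_1) = 17.4800 × (19/1293.28) ≈ 0.257.
ε > 0: substitutes.

0.257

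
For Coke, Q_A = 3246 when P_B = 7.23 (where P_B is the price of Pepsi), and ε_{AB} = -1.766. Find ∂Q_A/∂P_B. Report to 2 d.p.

ε = (∂Q_A/∂P_B)·(P_B/Q_A) ⇒ ∂Q_A/∂P_B = ε·Q_A/P_B = -1.766 × 3246/7.23 ≈ -792.87.

-792.87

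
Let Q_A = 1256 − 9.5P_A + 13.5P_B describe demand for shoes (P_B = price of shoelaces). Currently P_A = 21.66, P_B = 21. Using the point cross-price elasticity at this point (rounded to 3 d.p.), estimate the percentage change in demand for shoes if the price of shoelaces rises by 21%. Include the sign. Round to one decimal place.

4.5%

At P_A = 21.66, P_B = 21: Q_A = 1333.73.
∂Q_A/∂P_B = 13.5.
ε = (∂Q_A/∂P_B)(P_B/Q_A) = 13.5000 × 21/1333.73 ≈ 0.213.
%ΔQ_A ≈ ε × %ΔP_B = 0.213 × (21%) = 4.5%.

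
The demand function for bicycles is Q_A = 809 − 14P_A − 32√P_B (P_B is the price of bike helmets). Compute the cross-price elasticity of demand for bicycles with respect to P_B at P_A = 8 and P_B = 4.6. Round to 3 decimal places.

At P_A = 8 and P_B = 4.6: Q_A = 628.368.
∂Q_A/∂P_B = -32/(2√P_B) = -32/(2√4.6) = -7.4600.
ε = (∂Q_A/∂P_B)(P_B/Q_A) = -7.4600 × (4.6/628.368) ≈ -0.055.
ε < 0: complements.

-0.055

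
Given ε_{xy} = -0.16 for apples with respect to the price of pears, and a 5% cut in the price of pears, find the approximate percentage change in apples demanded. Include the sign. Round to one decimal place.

0.8%

%ΔQ ≈ ε × %ΔP of pears = -0.16 × (-5%) = 0.8%.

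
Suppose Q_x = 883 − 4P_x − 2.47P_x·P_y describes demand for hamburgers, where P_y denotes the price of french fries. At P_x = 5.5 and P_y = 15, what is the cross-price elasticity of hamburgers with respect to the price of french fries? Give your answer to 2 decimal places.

-0.31

At P_x = 5.5 and P_y = 15: Q_x = 657.225.
∂Q_x/∂P_y = -2.47P_x = -2.47(5.5) = -13.5850.
ε = (∂Q_x/∂P_y)(P_y/Q_x) = -13.5850 × (15/657.225) ≈ -0.31.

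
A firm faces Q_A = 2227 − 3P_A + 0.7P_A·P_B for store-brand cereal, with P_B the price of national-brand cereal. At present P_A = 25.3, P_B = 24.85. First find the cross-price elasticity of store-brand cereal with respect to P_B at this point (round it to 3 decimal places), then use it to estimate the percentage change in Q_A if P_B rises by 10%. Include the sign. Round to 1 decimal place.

At P_A = 25.3, P_B = 24.85: Q_A = 2591.193.
∂Q_A/∂P_B = 0.7P_A = 17.7100.
ε = (∂Q_A/∂P_B)(P_B/Q_A) = 17.7100 × 24.85/2591.193 ≈ 0.170.
%ΔQ_A ≈ ε × %ΔP_B = 0.170 × (10%) = 1.7%.

1.7%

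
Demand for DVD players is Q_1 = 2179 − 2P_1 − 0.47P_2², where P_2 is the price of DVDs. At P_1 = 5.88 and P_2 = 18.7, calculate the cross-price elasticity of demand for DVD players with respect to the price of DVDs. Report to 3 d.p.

-0.164

At P_1 = 5.88 and P_2 = 18.7: Q_1 = 2002.886.
∂Q_1/∂P_2 = -0.94P_2 = -0.94(18.7) = -17.5780.
ε = (∂Q_1/∂P_2)(P_2/Q_1) = -17.5780 × (18.7/2002.886) ≈ -0.164.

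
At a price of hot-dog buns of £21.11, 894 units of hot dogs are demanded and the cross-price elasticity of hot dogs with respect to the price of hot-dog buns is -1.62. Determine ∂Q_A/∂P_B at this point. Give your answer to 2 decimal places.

ε = (∂Q_A/∂P_B)·(P_B/Q_A) ⇒ ∂Q_A/∂P_B = ε·Q_A/P_B = -1.62 × 894/21.11 ≈ -68.61.

-68.61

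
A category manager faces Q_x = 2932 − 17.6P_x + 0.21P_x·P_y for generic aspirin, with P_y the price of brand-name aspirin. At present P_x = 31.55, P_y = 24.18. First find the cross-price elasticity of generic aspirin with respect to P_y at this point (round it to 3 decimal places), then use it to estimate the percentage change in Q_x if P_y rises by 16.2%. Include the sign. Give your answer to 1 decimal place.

1.0%

At P_x = 31.55, P_y = 24.18: Q_x = 2536.925.
∂Q_x/∂P_y = 0.21P_x = 6.6255.
ε = (∂Q_x/∂P_y)(P_y/Q_x) = 6.6255 × 24.18/2536.925 ≈ 0.063.
%ΔQ_x ≈ ε × %ΔP_y = 0.063 × (16.2%) = 1.0%.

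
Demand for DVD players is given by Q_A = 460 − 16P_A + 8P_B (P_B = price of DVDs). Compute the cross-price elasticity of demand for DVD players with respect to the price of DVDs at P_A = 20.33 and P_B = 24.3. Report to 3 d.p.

At P_A = 20.33 and P_B = 24.3: Q_A = 329.12.
∂Q_A/∂P_B = 8.
ε = (∂Q_A/∂P_B)(P_B/Q_A) = 8 × (24.3/329.12) ≈ 0.591.
Since ε > 0, DVD players and DVDs are substitutes.

0.591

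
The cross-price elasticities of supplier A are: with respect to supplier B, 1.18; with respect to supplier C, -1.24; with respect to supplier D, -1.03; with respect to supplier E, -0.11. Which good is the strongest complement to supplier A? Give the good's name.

Complements have ε < 0. The most negative value is -1.24 (supplier C).

supplier C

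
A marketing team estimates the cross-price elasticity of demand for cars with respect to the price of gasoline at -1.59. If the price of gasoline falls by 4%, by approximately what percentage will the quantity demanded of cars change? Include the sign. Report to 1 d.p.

%ΔQ ≈ ε × %ΔP of gasoline = -1.59 × (-4%) = 6.4%.
Demand for cars rises by about 6.4%.

6.4%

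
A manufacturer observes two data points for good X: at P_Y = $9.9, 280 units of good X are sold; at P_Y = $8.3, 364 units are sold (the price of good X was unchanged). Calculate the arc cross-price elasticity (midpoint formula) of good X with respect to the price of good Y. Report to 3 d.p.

-1.484

ΔQ_X = 364 − 280 = 84; ΔP_Y = 8.3 − 9.9 = -1.6.
Midpoints: Q̄_X = 322.0, P̄_Y = 9.10.
ε = (ΔQ_X/Q̄_X)/(ΔP_Y/P̄_Y) = (84/322.0)/(-1.6/9.10) ≈ -1.484.
ε < 0: good X and good Y are complements.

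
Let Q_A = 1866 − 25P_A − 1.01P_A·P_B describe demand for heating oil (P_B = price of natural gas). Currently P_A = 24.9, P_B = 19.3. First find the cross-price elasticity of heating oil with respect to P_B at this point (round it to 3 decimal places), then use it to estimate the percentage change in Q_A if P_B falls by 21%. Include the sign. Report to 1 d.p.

At P_A = 24.9, P_B = 19.3: Q_A = 758.124.
∂Q_A/∂P_B = -1.01P_A = -25.1490.
ε = (∂Q_A/∂P_B)(P_B/Q_A) = -25.1490 × 19.3/758.124 ≈ -0.640.
%ΔQ_A ≈ ε × %ΔP_B = -0.640 × (-21%) = 13.4%.

13.4%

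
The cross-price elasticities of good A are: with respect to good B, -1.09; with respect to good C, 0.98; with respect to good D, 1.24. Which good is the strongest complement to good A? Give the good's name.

good B

Complements have ε < 0. The most negative value is -1.09 (good B).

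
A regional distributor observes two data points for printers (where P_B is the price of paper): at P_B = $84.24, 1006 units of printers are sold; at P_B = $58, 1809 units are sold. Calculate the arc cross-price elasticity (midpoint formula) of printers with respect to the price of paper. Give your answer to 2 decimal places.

ΔQ_A = 1809 − 1006 = 803; ΔP_B = 58 − 84.24 = -26.24.
Midpoints: Q̄_A = 1407.5, P̄_B = 71.12.
ε = (ΔQ_A/Q̄_A)/(ΔP_B/P̄_B) = (803/1407.5)/(-26.24/71.12) ≈ -1.55.

-1.55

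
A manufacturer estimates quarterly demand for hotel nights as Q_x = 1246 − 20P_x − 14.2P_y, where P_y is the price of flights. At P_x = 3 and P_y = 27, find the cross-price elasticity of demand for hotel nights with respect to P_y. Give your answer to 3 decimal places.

-0.478

At P_x = 3 and P_y = 27: Q_x = 802.6.
∂Q_x/∂P_y = -14.2.
ε = (∂Q_x/∂P_y)(P_y/Q_x) = -14.2 × (27/802.6) ≈ -0.478.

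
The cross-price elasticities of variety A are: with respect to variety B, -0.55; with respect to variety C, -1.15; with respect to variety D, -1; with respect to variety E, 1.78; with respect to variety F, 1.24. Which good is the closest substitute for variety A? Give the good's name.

Substitutes have ε > 0. Among the positive values, 1.78 (variety E) is largest.

variety E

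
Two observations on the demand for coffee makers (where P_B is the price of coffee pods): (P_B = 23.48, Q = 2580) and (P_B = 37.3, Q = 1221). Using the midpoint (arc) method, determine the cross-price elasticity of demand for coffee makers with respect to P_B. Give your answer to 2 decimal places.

ΔQ_A = 1221 − 2580 = -1359; ΔP_B = 37.3 − 23.48 = 13.82.
Midpoints: Q̄_A = 1900.5, P̄_B = 30.39.
ε = (ΔQ_A/Q̄_A)/(ΔP_B/P̄_B) = (-1359/1900.5)/(13.82/30.39) ≈ -1.57.

-1.57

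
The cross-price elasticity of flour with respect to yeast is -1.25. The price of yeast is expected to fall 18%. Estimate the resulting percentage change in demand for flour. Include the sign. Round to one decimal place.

%ΔQ ≈ ε × %ΔP of yeast = -1.25 × (-18%) = 22.5%.

22.5%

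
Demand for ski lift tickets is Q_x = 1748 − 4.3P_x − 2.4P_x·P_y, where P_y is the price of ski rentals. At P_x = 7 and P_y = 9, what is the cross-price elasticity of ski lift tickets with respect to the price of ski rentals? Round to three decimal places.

At P_x = 7 and P_y = 9: Q_x = 1566.7.
∂Q_x/∂P_y = -2.4P_x = -2.4(7) = -16.8000.
ε = (∂Q_x/∂P_y)(P_y/Q_x) = -16.8000 × (9/1566.7) ≈ -0.097.

-0.097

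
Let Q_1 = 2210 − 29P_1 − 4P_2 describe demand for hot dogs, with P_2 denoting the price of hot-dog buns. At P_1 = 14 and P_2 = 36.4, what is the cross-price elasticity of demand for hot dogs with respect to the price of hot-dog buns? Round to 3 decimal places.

At P_1 = 14 and P_2 = 36.4: Q_1 = 1658.4.
∂Q_1/∂P_2 = -4.
ε = (∂Q_1/∂P_2)(P_2/Q_1) = -4 × (36.4/1658.4) ≈ -0.088.
Since ε < 0, hot dogs and hot-dog buns are complements.

-0.088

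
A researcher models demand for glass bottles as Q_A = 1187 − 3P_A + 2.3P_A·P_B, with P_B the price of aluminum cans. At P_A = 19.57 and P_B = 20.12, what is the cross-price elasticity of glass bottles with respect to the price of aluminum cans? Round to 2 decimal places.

At P_A = 19.57 and P_B = 20.12: Q_A = 2033.911.
∂Q_A/∂P_B = 2.3P_A = 2.3(19.57) = 45.0110.
ε = (∂Q_A/∂P_B)(P_B/Q_A) = 45.0110 × (20.12/2033.911) ≈ 0.45.

0.45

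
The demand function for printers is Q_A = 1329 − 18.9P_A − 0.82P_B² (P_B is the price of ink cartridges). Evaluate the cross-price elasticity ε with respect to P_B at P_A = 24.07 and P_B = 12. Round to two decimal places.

-0.31

At P_A = 24.07 and P_B = 12: Q_A = 755.997.
∂Q_A/∂P_B = -1.64P_B = -1.64(12) = -19.6800.
ε = (∂Q_A/∂P_B)(P_B/Q_A) = -19.6800 × (12/755.997) ≈ -0.31.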